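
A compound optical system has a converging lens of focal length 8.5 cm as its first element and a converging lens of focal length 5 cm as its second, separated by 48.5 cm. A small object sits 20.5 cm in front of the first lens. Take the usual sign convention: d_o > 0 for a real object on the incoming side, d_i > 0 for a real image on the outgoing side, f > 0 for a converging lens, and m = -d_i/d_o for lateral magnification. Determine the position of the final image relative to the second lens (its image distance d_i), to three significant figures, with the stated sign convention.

5.86 cm

First lens: d_i1 = 1/(1/8.5 - 1/20.5) = 14.521 cm.
That image sits 33.979 cm in front of the second lens, so d_o2 = 33.979 cm.
Second lens: d_i2 = 1/(1/5 - 1/(33.979)) = 5.863 cm.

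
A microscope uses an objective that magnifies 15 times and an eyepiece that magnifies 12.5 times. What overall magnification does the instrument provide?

187.5

The overall magnification of a compound microscope is the product of the objective and eyepiece magnifications:
M = M_obj x M_eye = 15 x 12.5 = 187.5.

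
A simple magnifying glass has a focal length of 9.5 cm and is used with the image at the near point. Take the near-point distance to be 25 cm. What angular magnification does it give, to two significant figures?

M = 1 + D/f = 1 + 25/9.5 = 3.632.

3.6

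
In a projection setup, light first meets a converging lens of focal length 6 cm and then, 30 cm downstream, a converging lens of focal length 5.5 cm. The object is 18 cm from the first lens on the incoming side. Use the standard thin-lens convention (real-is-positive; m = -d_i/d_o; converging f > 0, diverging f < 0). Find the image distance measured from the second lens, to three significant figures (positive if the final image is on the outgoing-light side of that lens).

Lens 1: 1/d_i1 = 1/f_1 - 1/d_o1 = 1/6 - 1/18 = 0.11111 cm^-1, so d_i1 = 9.000 cm.
Object distance for lens 2: d_o2 = 30 - 9.000 = 21.000 cm.
Lens 2: 1/d_i2 = 1/f_2 - 1/d_o2 = 1/5.5 - 1/(21.000) = 0.13420 cm^-1, so d_i2 = 7.452 cm.

7.45 cm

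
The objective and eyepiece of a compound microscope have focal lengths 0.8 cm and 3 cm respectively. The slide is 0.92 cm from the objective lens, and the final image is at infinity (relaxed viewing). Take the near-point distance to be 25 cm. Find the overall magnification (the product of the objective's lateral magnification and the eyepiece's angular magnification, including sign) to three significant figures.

Objective: 1/d_i = 1/f_obj - 1/d_o = 1/0.8 - 1/0.92 = 0.16304 cm^-1, so d_i = 6.133 cm.
m_obj = -d_i/d_o = -6.133/0.92 = -6.667.
Eyepiece angular magnification (image at infinity): M_eye = D/f_e = 25/3 = 8.333.
Overall M = m_obj x M_eye = (-6.667)(8.333) = -55.56.

-55.6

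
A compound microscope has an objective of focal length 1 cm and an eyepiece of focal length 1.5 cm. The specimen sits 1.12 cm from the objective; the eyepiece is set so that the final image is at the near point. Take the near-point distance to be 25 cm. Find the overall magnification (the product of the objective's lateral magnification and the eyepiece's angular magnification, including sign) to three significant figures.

-147

Objective: 1/d_i = 1/f_obj - 1/d_o = 1/1 - 1/1.12 = 0.10714 cm^-1, so d_i = 9.333 cm.
m_obj = -d_i/d_o = -9.333/1.12 = -8.333.
Eyepiece angular magnification (image at near point): M_eye = 1 + D/f_e = 1 + 25/1.5 = 17.667.
Overall M = m_obj x M_eye = (-8.333)(17.667) = -147.22.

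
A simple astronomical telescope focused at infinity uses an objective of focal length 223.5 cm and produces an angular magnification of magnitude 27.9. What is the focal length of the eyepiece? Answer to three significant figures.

|M| = f_obj/f_eye, so f_eye = f_obj/|M| = 223.5/27.9 = 8.011 cm.

8.01 cm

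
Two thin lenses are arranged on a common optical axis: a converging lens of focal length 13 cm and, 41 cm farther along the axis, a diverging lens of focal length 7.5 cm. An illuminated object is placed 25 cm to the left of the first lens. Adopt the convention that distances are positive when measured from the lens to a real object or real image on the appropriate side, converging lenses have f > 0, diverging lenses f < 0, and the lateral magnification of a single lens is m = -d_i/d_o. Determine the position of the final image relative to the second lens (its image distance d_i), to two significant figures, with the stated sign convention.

Applying the thin-lens equation to the first lens, 1/13 = 1/25 + 1/d_i1, which gives d_i1 = 27.083 cm.
The intermediate image is 27.083 cm to the right of lens 1, so d_o2 = L - d_i1 = 41 - 27.083 = 13.917 cm.
Applying the thin-lens equation again with f_2 = -7.5 cm and d_o2 = 13.917 cm gives d_i2 = -4.874 cm.

-4.9 cm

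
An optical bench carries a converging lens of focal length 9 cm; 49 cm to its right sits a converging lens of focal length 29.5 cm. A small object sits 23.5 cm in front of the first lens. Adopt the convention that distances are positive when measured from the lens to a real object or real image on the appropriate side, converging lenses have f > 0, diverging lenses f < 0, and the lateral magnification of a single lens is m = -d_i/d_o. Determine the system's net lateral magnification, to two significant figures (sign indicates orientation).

Lens 1: 1/d_i1 = 1/f_1 - 1/d_o1 = 1/9 - 1/23.5 = 0.06856 cm^-1, so d_i1 = 14.586 cm.
m_1 = -(14.586)/23.5 = -0.6207.
Object distance for lens 2: d_o2 = 49 - 14.586 = 34.414 cm.
Lens 2: 1/d_i2 = 1/f_2 - 1/d_o2 = 1/29.5 - 1/(34.414) = 0.00484 cm^-1, so d_i2 = 206.604 cm.
m_2 = -(206.604)/(34.414) = -6.0035.
The system's lateral magnification is m_1 m_2 = (-0.6207)(-6.0035) = 3.7263.

3.7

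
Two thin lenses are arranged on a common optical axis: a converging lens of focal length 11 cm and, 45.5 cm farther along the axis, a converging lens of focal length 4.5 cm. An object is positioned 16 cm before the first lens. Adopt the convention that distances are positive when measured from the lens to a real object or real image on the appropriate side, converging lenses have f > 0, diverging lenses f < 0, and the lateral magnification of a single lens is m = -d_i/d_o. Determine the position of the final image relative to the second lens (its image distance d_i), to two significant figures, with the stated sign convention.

8.0 cm

Applying the thin-lens equation to the first lens, 1/11 = 1/16 + 1/d_i1, which gives d_i1 = 35.200 cm.
That image sits 10.300 cm in front of the second lens, so d_o2 = 10.300 cm.
Applying the thin-lens equation again with f_2 = 4.5 cm and d_o2 = 10.300 cm gives d_i2 = 7.991 cm.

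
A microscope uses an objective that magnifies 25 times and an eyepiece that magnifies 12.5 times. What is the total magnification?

312.5

The overall magnification of a compound microscope is the product of the objective and eyepiece magnifications:
M = M_obj x M_eye = 25 x 12.5 = 312.5.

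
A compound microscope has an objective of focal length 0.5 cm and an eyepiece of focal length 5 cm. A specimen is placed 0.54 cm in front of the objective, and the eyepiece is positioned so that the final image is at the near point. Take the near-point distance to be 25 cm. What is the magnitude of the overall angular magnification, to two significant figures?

Objective: 1/d_i = 1/f_obj - 1/d_o = 1/0.5 - 1/0.54 = 0.14815 cm^-1, so d_i = 6.750 cm.
m_obj = -d_i/d_o = -6.750/0.54 = -12.500.
Eyepiece angular magnification (image at near point): M_eye = 1 + D/f_e = 1 + 25/5 = 6.000.
Overall M = m_obj x M_eye = (-12.500)(6.000) = -75.00.
|M| = 75.00.

75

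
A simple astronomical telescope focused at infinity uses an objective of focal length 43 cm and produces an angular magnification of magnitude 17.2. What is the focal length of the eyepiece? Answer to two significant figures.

|M| = f_obj/f_eye, so f_eye = f_obj/|M| = 43/17.2 = 2.500 cm.

2.5 cm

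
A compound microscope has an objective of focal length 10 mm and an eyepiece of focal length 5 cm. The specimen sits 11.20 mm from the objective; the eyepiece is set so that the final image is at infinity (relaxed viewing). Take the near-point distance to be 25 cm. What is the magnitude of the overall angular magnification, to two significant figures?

42

Convert to cm: f_obj = 10 mm = 1 cm; d_o = 11.20 mm = 1.12 cm.
Objective: 1/d_i = 1/f_obj - 1/d_o = 1/1 - 1/1.12 = 0.10714 cm^-1, so d_i = 9.333 cm.
m_obj = -d_i/d_o = -9.333/1.12 = -8.333.
Eyepiece angular magnification (image at infinity): M_eye = D/f_e = 25/5 = 5.000.
Overall M = m_obj x M_eye = (-8.333)(5.000) = -41.67.
|M| = 41.67.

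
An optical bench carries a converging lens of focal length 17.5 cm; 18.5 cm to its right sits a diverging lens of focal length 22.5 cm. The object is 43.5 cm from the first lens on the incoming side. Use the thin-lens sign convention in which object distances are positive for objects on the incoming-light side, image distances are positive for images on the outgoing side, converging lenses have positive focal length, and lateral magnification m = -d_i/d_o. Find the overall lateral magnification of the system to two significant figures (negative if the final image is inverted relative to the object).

-1.3

Applying the thin-lens equation to the first lens, 1/17.5 = 1/43.5 + 1/d_i1, which gives d_i1 = 29.279 cm.
Its lateral magnification is m_1 = -d_i1/d_o1 = -(29.279)/43.5 = -0.6731.
Since 29.279 cm > 18.5 cm, the first image lies past the second lens and serves as a virtual object: d_o2 = L - d_i1 = -10.779 cm.
Applying the thin-lens equation again with f_2 = -22.5 cm and d_o2 = -10.779 cm gives d_i2 = 20.691 cm.
m_2 = -(20.691)/(-10.779) = 1.9196.
Total m = m_1 x m_2 = (-0.6731)(1.9196) = -1.2920.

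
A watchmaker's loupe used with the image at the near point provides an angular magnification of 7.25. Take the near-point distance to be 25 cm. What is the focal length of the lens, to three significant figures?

For the image at the near point, M = 1 + D/f.
f = D/(M - 1) = 25/(7.25 - 1) = 4.000 cm.

4.00 cm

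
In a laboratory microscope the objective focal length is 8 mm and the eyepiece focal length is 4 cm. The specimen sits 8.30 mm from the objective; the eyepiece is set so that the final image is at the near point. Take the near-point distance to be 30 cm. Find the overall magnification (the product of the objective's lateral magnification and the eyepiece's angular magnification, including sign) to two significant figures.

-230

Convert to cm: f_obj = 8 mm = 0.8 cm; d_o = 8.30 mm = 0.83 cm.
Objective: 1/d_i = 1/f_obj - 1/d_o = 1/0.8 - 1/0.83 = 0.04518 cm^-1, so d_i = 22.133 cm.
m_obj = -d_i/d_o = -22.133/0.83 = -26.667.
Eyepiece angular magnification (image at near point): M_eye = 1 + D/f_e = 1 + 30/4 = 8.500.
Overall M = m_obj x M_eye = (-26.667)(8.500) = -226.67.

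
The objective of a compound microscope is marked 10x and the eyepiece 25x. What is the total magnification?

250

The overall magnification of a compound microscope is the product of the objective and eyepiece magnifications:
M = M_obj x M_eye = 10 x 25 = 250.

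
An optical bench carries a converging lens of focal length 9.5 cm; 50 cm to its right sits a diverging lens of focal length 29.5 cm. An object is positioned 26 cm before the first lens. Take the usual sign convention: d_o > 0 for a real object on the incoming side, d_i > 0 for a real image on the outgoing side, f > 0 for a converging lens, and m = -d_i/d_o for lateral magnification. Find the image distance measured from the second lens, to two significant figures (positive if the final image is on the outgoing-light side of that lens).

-16 cm

First lens: d_i1 = 1/(1/9.5 - 1/26) = 14.970 cm.
Object distance for lens 2: d_o2 = 50 - 14.970 = 35.030 cm.
Second lens: d_i2 = 1/(1/(-29.5) - 1/(35.030)) = -16.014 cm.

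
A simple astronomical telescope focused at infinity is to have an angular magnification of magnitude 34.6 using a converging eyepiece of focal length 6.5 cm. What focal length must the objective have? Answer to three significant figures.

|M| = f_obj/|f_eye|, so f_obj = |M| x |f_eye| = 34.6 x 6.5 = 224.900 cm.

225 cm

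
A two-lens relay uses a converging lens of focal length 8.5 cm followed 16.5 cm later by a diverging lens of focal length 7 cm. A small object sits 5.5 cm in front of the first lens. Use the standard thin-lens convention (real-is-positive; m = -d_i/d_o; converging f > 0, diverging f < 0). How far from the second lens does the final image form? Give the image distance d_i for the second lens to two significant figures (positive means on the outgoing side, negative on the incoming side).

Lens 1: 1/d_i1 = 1/f_1 - 1/d_o1 = 1/8.5 - 1/5.5 = -0.06417 cm^-1, so d_i1 = -15.583 cm.
With d_i1 < 0 the first image is virtual and lies on the object side; the object distance for lens 2 is d_o2 = 16.5 - (-15.583) = 32.083 cm.
Lens 2: 1/d_i2 = 1/f_2 - 1/d_o2 = 1/(-7) - 1/(32.083) = -0.17403 cm^-1, so d_i2 = -5.746 cm.

-5.7 cm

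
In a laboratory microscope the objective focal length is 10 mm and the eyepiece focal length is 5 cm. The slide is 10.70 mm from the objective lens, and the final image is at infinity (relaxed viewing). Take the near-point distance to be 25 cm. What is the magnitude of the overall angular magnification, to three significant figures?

Convert to cm: f_obj = 10 mm = 1 cm; d_o = 10.70 mm = 1.07 cm.
Objective: 1/d_i = 1/f_obj - 1/d_o = 1/1 - 1/1.07 = 0.06542 cm^-1, so d_i = 15.286 cm.
m_obj = -d_i/d_o = -15.286/1.07 = -14.286.
Eyepiece angular magnification (image at infinity): M_eye = D/f_e = 25/5 = 5.000.
Overall M = m_obj x M_eye = (-14.286)(5.000) = -71.43.
|M| = 71.43.

71.4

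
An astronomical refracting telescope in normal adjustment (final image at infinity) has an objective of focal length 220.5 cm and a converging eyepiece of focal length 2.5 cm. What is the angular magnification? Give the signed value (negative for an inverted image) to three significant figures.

-88.2

M = -f_obj/f_eye = -220.5/(2.5) = -88.200.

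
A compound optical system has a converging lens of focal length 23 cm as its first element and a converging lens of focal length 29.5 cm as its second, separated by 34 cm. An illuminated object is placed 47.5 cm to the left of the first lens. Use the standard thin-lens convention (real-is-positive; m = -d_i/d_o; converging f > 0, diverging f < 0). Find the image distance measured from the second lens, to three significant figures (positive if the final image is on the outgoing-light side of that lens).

7.79 cm

Applying the thin-lens equation to the first lens, 1/23 = 1/47.5 + 1/d_i1, which gives d_i1 = 44.592 cm.
Since 44.592 cm > 34 cm, the first image lies past the second lens and serves as a virtual object: d_o2 = L - d_i1 = -10.592 cm.
Applying the thin-lens equation again with f_2 = 29.5 cm and d_o2 = -10.592 cm gives d_i2 = 7.794 cm.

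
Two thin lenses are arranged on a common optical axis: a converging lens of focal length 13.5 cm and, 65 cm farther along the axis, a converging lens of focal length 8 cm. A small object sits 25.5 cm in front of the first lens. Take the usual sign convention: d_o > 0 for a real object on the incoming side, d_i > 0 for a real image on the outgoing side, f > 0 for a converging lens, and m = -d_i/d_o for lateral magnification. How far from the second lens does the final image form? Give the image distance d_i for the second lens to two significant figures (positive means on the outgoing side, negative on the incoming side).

10 cm

First lens: d_i1 = 1/(1/13.5 - 1/25.5) = 28.688 cm.
The intermediate image is 28.688 cm to the right of lens 1, so d_o2 = L - d_i1 = 65 - 28.688 = 36.312 cm.
Second lens: d_i2 = 1/(1/8 - 1/(36.312)) = 10.260 cm.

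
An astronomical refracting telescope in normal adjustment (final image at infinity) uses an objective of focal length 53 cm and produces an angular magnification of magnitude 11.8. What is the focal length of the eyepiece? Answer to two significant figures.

|M| = f_obj/f_eye, so f_eye = f_obj/|M| = 53/11.8 = 4.492 cm.

4.5 cm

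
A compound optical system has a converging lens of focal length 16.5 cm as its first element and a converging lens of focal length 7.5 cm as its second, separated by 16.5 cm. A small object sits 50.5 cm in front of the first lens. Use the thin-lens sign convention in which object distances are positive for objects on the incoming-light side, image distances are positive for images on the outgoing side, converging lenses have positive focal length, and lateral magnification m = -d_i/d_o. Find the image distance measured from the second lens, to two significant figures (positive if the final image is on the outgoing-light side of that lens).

Applying the thin-lens equation to the first lens, 1/16.5 = 1/50.5 + 1/d_i1, which gives d_i1 = 24.507 cm.
This image would form 24.507 cm past lens 1, i.e. 8.007 cm beyond lens 2, so it is a virtual object for lens 2: d_o2 = 16.5 - 24.507 = -8.007 cm.
Applying the thin-lens equation again with f_2 = 7.5 cm and d_o2 = -8.007 cm gives d_i2 = 3.873 cm.

3.9 cm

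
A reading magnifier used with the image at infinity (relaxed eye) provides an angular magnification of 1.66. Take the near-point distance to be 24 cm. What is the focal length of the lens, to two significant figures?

For the image at infinity, M = D/f.
f = D/M = 24/1.66 = 14.458 cm.

14 cm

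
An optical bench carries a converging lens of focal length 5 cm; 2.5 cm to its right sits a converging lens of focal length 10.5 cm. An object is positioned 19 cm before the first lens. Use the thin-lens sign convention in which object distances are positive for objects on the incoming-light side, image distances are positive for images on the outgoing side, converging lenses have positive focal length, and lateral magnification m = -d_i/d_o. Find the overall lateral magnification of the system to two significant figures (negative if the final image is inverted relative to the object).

First lens: d_i1 = 1/(1/5 - 1/19) = 6.786 cm.
m_1 = -(6.786)/19 = -0.3571.
This image would form 6.786 cm past lens 1, i.e. 4.286 cm beyond lens 2, so it is a virtual object for lens 2: d_o2 = 2.5 - 6.786 = -4.286 cm.
Second lens: d_i2 = 1/(1/10.5 - 1/(-4.286)) = 3.043 cm.
m_2 = -(3.043)/(-4.286) = 0.7101.
The system's lateral magnification is m_1 m_2 = (-0.3571)(0.7101) = -0.2536.

-0.25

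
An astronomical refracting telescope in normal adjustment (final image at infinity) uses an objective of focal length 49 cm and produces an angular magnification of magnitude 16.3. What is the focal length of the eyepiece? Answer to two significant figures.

3.0 cm

|M| = f_obj/f_eye, so f_eye = f_obj/|M| = 49/16.3 = 3.006 cm.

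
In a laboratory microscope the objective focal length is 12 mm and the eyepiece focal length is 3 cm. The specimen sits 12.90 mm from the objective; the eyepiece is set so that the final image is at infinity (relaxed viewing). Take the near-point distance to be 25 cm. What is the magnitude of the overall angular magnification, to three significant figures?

111

Convert to cm: f_obj = 12 mm = 1.2 cm; d_o = 12.90 mm = 1.29 cm.
Objective: 1/d_i = 1/f_obj - 1/d_o = 1/1.2 - 1/1.29 = 0.05814 cm^-1, so d_i = 17.200 cm.
m_obj = -d_i/d_o = -17.200/1.29 = -13.333.
Eyepiece angular magnification (image at infinity): M_eye = D/f_e = 25/3 = 8.333.
Overall M = m_obj x M_eye = (-13.333)(8.333) = -111.11.
|M| = 111.11.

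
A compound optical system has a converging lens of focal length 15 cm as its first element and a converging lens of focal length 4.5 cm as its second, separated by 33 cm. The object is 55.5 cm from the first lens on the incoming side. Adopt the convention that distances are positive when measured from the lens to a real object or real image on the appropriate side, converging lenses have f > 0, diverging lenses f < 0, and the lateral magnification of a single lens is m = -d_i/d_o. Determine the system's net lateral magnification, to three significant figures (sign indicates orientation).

0.210

First lens: d_i1 = 1/(1/15 - 1/55.5) = 20.556 cm.
m_1 = -(20.556)/55.5 = -0.3704.
The intermediate image is 20.556 cm to the right of lens 1, so d_o2 = L - d_i1 = 33 - 20.556 = 12.444 cm.
Second lens: d_i2 = 1/(1/4.5 - 1/(12.444)) = 7.049 cm.
m_2 = -(7.049)/(12.444) = -0.5664.
Total m = m_1 x m_2 = (-0.3704)(-0.5664) = 0.2098.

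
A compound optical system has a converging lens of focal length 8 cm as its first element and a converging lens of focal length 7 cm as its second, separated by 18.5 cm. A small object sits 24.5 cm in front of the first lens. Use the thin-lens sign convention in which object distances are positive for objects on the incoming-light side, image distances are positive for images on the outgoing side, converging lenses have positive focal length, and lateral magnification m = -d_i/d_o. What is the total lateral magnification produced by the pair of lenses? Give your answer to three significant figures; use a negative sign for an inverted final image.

-8.96

Lens 1: 1/d_i1 = 1/f_1 - 1/d_o1 = 1/8 - 1/24.5 = 0.08418 cm^-1, so d_i1 = 11.879 cm.
m_1 = -(11.879)/24.5 = -0.4848.
That image sits 6.621 cm in front of the second lens, so d_o2 = 6.621 cm.
Lens 2: 1/d_i2 = 1/f_2 - 1/d_o2 = 1/7 - 1/(6.621) = -0.00817 cm^-1, so d_i2 = -122.360 cm.
m_2 = -(-122.360)/(6.621) = 18.4800.
Total m = m_1 x m_2 = (-0.4848)(18.4800) = -8.9600.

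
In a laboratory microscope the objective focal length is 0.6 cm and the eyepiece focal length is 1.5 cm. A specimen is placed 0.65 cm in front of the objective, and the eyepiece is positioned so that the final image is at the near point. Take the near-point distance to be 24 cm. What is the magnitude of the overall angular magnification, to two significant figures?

Objective: 1/d_i = 1/f_obj - 1/d_o = 1/0.6 - 1/0.65 = 0.12821 cm^-1, so d_i = 7.800 cm.
m_obj = -d_i/d_o = -7.800/0.65 = -12.000.
Eyepiece angular magnification (image at near point): M_eye = 1 + D/f_e = 1 + 24/1.5 = 17.000.
Overall M = m_obj x M_eye = (-12.000)(17.000) = -204.00.
|M| = 204.00.

200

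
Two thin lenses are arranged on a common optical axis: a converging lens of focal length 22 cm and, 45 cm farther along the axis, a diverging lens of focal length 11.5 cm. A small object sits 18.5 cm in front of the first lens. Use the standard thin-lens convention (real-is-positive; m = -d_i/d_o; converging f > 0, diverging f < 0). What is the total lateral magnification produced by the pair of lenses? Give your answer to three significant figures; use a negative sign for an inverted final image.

0.418

Lens 1: 1/d_i1 = 1/f_1 - 1/d_o1 = 1/22 - 1/18.5 = -0.00860 cm^-1, so d_i1 = -116.286 cm.
m_1 = -(-116.286)/18.5 = 6.2857.
With d_i1 < 0 the first image is virtual and lies on the object side; the object distance for lens 2 is d_o2 = 45 - (-116.286) = 161.286 cm.
Lens 2: 1/d_i2 = 1/f_2 - 1/d_o2 = 1/(-11.5) - 1/(161.286) = -0.09316 cm^-1, so d_i2 = -10.735 cm.
m_2 = -(-10.735)/(161.286) = 0.0666.
The system's lateral magnification is m_1 m_2 = (6.2857)(0.0666) = 0.4184.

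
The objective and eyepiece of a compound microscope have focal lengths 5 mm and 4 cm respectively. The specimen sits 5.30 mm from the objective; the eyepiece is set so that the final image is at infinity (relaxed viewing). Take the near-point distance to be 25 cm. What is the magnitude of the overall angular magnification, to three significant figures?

Convert to cm: f_obj = 5 mm = 0.5 cm; d_o = 5.30 mm = 0.53 cm.
Objective: 1/d_i = 1/f_obj - 1/d_o = 1/0.5 - 1/0.53 = 0.11321 cm^-1, so d_i = 8.833 cm.
m_obj = -d_i/d_o = -8.833/0.53 = -16.667.
Eyepiece angular magnification (image at infinity): M_eye = D/f_e = 25/4 = 6.250.
Overall M = m_obj x M_eye = (-16.667)(6.250) = -104.17.
|M| = 104.17.

104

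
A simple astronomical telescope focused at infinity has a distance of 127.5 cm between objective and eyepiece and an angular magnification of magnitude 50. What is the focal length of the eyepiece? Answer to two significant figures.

2.5 cm

In normal adjustment the tube length equals f_obj + f_eye and |M| = f_obj/f_eye.
So f_obj = 50 f_eye and 50 f_eye + f_eye = 127.5 cm, giving f_eye = 127.5/51 = 2.500 cm and f_obj = 125.000 cm.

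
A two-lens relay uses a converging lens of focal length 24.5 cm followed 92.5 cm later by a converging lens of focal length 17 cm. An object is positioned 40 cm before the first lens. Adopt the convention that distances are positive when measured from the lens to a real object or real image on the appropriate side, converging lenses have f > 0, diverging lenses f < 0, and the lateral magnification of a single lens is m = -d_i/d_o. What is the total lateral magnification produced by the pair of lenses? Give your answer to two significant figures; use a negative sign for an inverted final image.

Applying the thin-lens equation to the first lens, 1/24.5 = 1/40 + 1/d_i1, which gives d_i1 = 63.226 cm.
Its lateral magnification is m_1 = -d_i1/d_o1 = -(63.226)/40 = -1.5806.
The intermediate image is 63.226 cm to the right of lens 1, so d_o2 = L - d_i1 = 92.5 - 63.226 = 29.274 cm.
Applying the thin-lens equation again with f_2 = 17 cm and d_o2 = 29.274 cm gives d_i2 = 40.545 cm.
m_2 = -(40.545)/(29.274) = -1.3850.
The system's lateral magnification is m_1 m_2 = (-1.5806)(-1.3850) = 2.1892.

2.2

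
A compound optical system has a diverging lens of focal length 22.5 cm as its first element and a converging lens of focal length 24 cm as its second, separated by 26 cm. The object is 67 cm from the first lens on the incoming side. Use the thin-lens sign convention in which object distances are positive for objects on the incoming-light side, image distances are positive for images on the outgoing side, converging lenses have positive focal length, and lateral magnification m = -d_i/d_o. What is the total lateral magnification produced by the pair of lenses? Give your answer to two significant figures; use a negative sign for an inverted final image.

-0.32

Applying the thin-lens equation to the first lens, 1/(-22.5) = 1/67 + 1/d_i1, which gives d_i1 = -16.844 cm.
Its lateral magnification is m_1 = -d_i1/d_o1 = -(-16.844)/67 = 0.2514.
With d_i1 < 0 the first image is virtual and lies on the object side; the object distance for lens 2 is d_o2 = 26 - (-16.844) = 42.844 cm.
Applying the thin-lens equation again with f_2 = 24 cm and d_o2 = 42.844 cm gives d_i2 = 54.567 cm.
m_2 = -(54.567)/(42.844) = -1.2736.
The system's lateral magnification is m_1 m_2 = (0.2514)(-1.2736) = -0.3202.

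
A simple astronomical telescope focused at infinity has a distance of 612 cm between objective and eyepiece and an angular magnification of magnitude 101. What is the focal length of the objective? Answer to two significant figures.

In normal adjustment the tube length equals f_obj + f_eye and |M| = f_obj/f_eye.
So f_obj = 101 f_eye and 101 f_eye + f_eye = 612 cm, giving f_eye = 612/102 = 6.000 cm and f_obj = 606.000 cm.

610 cm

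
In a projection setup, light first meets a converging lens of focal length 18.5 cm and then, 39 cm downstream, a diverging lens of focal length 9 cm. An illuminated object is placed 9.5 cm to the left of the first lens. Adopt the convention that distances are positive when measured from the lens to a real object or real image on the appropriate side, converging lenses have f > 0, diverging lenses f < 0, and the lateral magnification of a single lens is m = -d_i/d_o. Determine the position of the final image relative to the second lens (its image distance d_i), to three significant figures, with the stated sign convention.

Applying the thin-lens equation to the first lens, 1/18.5 = 1/9.5 + 1/d_i1, which gives d_i1 = -19.528 cm.
The intermediate image is virtual, 19.528 cm to the left of lens 1, so d_o2 = L - d_i1 = 39 - (-19.528) = 58.528 cm.
Applying the thin-lens equation again with f_2 = -9 cm and d_o2 = 58.528 cm gives d_i2 = -7.800 cm.

-7.80 cm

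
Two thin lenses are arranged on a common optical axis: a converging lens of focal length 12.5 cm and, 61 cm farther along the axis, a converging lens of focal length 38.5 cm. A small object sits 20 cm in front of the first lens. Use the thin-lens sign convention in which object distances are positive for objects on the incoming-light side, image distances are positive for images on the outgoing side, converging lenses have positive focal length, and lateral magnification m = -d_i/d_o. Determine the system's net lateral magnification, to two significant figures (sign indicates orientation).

-5.9

Lens 1: 1/d_i1 = 1/f_1 - 1/d_o1 = 1/12.5 - 1/20 = 0.03000 cm^-1, so d_i1 = 33.333 cm.
m_1 = -(33.333)/20 = -1.6667.
That image sits 27.667 cm in front of the second lens, so d_o2 = 27.667 cm.
Lens 2: 1/d_i2 = 1/f_2 - 1/d_o2 = 1/38.5 - 1/(27.667) = -0.01017 cm^-1, so d_i2 = -98.323 cm.
m_2 = -(-98.323)/(27.667) = 3.5538.
Total m = m_1 x m_2 = (-1.6667)(3.5538) = -5.9231.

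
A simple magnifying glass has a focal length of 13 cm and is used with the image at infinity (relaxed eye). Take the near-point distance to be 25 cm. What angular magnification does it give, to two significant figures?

1.9

M = D/f = 25/13 = 1.923.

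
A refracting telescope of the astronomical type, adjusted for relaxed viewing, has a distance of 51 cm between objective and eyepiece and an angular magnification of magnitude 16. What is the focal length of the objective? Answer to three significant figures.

In normal adjustment the tube length equals f_obj + f_eye and |M| = f_obj/f_eye.
So f_obj = 16 f_eye and 16 f_eye + f_eye = 51 cm, giving f_eye = 51/17 = 3.000 cm and f_obj = 48.000 cm.

48.0 cm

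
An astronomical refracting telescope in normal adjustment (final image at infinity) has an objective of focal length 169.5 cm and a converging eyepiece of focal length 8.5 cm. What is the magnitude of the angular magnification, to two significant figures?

|M| = f_obj/|f_eye| = 169.5/8.5 = 19.941.

20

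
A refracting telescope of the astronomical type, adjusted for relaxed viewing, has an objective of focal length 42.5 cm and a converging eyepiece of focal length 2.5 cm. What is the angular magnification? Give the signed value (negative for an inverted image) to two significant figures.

-17

M = -f_obj/f_eye = -42.5/(2.5) = -17.000.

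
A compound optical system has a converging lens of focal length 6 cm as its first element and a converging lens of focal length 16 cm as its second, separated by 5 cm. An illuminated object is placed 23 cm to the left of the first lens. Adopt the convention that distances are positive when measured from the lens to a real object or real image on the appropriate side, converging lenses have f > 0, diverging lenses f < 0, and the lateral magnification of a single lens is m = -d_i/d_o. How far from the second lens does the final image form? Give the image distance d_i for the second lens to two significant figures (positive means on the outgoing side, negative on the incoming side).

Lens 1: 1/d_i1 = 1/f_1 - 1/d_o1 = 1/6 - 1/23 = 0.12319 cm^-1, so d_i1 = 8.118 cm.
This image would form 8.118 cm past lens 1, i.e. 3.118 cm beyond lens 2, so it is a virtual object for lens 2: d_o2 = 5 - 8.118 = -3.118 cm.
Lens 2: 1/d_i2 = 1/f_2 - 1/d_o2 = 1/16 - 1/(-3.118) = 0.38325 cm^-1, so d_i2 = 2.609 cm.

2.6 cm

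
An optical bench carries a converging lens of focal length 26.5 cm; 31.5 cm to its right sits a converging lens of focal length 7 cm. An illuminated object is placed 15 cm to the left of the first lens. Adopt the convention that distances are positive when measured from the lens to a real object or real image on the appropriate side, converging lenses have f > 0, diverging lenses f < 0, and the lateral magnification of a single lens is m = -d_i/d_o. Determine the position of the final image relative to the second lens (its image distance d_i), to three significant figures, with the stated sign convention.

7.83 cm

Lens 1: 1/d_i1 = 1/f_1 - 1/d_o1 = 1/26.5 - 1/15 = -0.02893 cm^-1, so d_i1 = -34.565 cm.
The intermediate image is virtual, 34.565 cm to the left of lens 1, so d_o2 = L - d_i1 = 31.5 - (-34.565) = 66.065 cm.
Lens 2: 1/d_i2 = 1/f_2 - 1/d_o2 = 1/7 - 1/(66.065) = 0.12772 cm^-1, so d_i2 = 7.830 cm.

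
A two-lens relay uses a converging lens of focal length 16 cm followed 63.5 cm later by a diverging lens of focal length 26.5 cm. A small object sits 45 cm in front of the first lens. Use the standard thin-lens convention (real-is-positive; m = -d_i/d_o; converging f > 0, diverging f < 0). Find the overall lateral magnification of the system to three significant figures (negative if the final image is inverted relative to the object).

-0.224

Lens 1: 1/d_i1 = 1/f_1 - 1/d_o1 = 1/16 - 1/45 = 0.04028 cm^-1, so d_i1 = 24.828 cm.
m_1 = -(24.828)/45 = -0.5517.
That image sits 38.672 cm in front of the second lens, so d_o2 = 38.672 cm.
Lens 2: 1/d_i2 = 1/f_2 - 1/d_o2 = 1/(-26.5) - 1/(38.672) = -0.06359 cm^-1, so d_i2 = -15.725 cm.
m_2 = -(-15.725)/(38.672) = 0.4066.
Overall magnification: m = m_1 m_2 = -0.2243.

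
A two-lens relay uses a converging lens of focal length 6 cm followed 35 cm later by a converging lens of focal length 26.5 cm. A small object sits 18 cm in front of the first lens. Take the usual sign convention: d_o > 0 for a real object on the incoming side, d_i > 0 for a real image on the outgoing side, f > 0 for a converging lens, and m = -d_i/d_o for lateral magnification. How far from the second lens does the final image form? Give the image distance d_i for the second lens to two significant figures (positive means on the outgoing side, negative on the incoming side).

First lens: d_i1 = 1/(1/6 - 1/18) = 9.000 cm.
The intermediate image is 9.000 cm to the right of lens 1, so d_o2 = L - d_i1 = 35 - 9.000 = 26.000 cm.
Second lens: d_i2 = 1/(1/26.5 - 1/(26.000)) = -1378.000 cm.

-1400 cm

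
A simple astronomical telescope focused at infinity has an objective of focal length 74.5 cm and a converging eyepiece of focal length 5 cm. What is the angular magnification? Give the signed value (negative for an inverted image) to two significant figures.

M = -f_obj/f_eye = -74.5/(5) = -14.900.

-15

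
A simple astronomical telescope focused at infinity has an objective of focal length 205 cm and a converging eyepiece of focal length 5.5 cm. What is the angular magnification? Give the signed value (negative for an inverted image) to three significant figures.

-37.3

M = -f_obj/f_eye = -205/(5.5) = -37.273.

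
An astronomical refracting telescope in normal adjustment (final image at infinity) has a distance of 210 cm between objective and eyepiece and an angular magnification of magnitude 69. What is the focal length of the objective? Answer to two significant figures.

In normal adjustment the tube length equals f_obj + f_eye and |M| = f_obj/f_eye.
So f_obj = 69 f_eye and 69 f_eye + f_eye = 210 cm, giving f_eye = 210/70 = 3.000 cm and f_obj = 207.000 cm.

210 cm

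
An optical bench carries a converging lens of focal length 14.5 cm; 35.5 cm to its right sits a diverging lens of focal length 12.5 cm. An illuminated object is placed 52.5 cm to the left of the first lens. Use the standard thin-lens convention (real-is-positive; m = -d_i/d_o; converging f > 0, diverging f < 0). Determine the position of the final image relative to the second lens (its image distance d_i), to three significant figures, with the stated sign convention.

-6.91 cm

First lens: d_i1 = 1/(1/14.5 - 1/52.5) = 20.033 cm.
That image sits 15.467 cm in front of the second lens, so d_o2 = 15.467 cm.
Second lens: d_i2 = 1/(1/(-12.5) - 1/(15.467)) = -6.913 cm.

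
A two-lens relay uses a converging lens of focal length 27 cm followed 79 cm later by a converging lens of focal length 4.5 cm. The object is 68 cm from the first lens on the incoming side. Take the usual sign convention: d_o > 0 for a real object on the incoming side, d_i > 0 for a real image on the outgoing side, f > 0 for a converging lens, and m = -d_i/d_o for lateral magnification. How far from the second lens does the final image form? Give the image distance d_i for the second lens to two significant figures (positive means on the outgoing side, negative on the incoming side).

First lens: d_i1 = 1/(1/27 - 1/68) = 44.780 cm.
That image sits 34.220 cm in front of the second lens, so d_o2 = 34.220 cm.
Second lens: d_i2 = 1/(1/4.5 - 1/(34.220)) = 5.181 cm.

5.2 cm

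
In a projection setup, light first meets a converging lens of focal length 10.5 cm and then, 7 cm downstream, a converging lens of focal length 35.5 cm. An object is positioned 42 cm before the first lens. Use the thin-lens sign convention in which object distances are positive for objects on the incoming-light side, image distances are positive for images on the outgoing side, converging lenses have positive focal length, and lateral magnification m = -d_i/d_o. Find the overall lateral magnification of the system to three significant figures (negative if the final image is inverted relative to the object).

-0.278

Lens 1: 1/d_i1 = 1/f_1 - 1/d_o1 = 1/10.5 - 1/42 = 0.07143 cm^-1, so d_i1 = 14.000 cm.
m_1 = -(14.000)/42 = -0.3333.
Since 14.000 cm > 7 cm, the first image lies past the second lens and serves as a virtual object: d_o2 = L - d_i1 = -7.000 cm.
Lens 2: 1/d_i2 = 1/f_2 - 1/d_o2 = 1/35.5 - 1/(-7.000) = 0.17103 cm^-1, so d_i2 = 5.847 cm.
m_2 = -(5.847)/(-7.000) = 0.8353.
Total m = m_1 x m_2 = (-0.3333)(0.8353) = -0.2784.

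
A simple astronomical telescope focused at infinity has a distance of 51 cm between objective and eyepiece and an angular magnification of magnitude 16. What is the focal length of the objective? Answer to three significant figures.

In normal adjustment the tube length equals f_obj + f_eye and |M| = f_obj/f_eye.
So f_obj = 16 f_eye and 16 f_eye + f_eye = 51 cm, giving f_eye = 51/17 = 3.000 cm and f_obj = 48.000 cm.

48.0 cm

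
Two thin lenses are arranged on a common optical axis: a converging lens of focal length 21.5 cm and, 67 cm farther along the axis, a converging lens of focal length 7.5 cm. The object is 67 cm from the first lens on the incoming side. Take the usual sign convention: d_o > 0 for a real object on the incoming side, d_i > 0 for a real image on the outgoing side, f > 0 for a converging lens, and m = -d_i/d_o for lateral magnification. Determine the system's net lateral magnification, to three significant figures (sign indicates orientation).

Lens 1: 1/d_i1 = 1/f_1 - 1/d_o1 = 1/21.5 - 1/67 = 0.03159 cm^-1, so d_i1 = 31.659 cm.
m_1 = -(31.659)/67 = -0.4725.
The intermediate image is 31.659 cm to the right of lens 1, so d_o2 = L - d_i1 = 67 - 31.659 = 35.341 cm.
Lens 2: 1/d_i2 = 1/f_2 - 1/d_o2 = 1/7.5 - 1/(35.341) = 0.10504 cm^-1, so d_i2 = 9.520 cm.
m_2 = -(9.520)/(35.341) = -0.2694.
The system's lateral magnification is m_1 m_2 = (-0.4725)(-0.2694) = 0.1273.

0.127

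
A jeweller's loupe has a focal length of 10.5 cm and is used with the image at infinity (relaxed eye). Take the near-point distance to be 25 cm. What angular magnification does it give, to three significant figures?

M = D/f = 25/10.5 = 2.381.

2.38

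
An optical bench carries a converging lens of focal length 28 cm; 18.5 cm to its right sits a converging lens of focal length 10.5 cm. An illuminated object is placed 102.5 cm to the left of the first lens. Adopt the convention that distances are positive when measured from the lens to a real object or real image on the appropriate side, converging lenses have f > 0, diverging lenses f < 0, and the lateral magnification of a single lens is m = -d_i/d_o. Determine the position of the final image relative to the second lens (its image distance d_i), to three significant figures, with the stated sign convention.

6.89 cm

Applying the thin-lens equation to the first lens, 1/28 = 1/102.5 + 1/d_i1, which gives d_i1 = 38.523 cm.
This image would form 38.523 cm past lens 1, i.e. 20.023 cm beyond lens 2, so it is a virtual object for lens 2: d_o2 = 18.5 - 38.523 = -20.023 cm.
Applying the thin-lens equation again with f_2 = 10.5 cm and d_o2 = -20.023 cm gives d_i2 = 6.888 cm.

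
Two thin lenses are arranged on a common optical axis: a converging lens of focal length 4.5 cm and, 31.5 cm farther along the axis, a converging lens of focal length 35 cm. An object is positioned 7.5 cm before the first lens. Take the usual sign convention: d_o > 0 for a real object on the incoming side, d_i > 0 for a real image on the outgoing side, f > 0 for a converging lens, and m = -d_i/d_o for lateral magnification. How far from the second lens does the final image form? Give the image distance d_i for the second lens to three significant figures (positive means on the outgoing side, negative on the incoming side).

Lens 1: 1/d_i1 = 1/f_1 - 1/d_o1 = 1/4.5 - 1/7.5 = 0.08889 cm^-1, so d_i1 = 11.250 cm.
Object distance for lens 2: d_o2 = 31.5 - 11.250 = 20.250 cm.
Lens 2: 1/d_i2 = 1/f_2 - 1/d_o2 = 1/35 - 1/(20.250) = -0.02081 cm^-1, so d_i2 = -48.051 cm.

-48.1 cm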